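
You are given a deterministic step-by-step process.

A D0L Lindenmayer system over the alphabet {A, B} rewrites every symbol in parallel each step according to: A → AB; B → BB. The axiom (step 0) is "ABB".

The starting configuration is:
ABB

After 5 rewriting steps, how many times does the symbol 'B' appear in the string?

gen 0: ABB
gen 1: ABBBBB
gen 2: ABBBBBBBBBBB
gen 3: ABBBBBBBBBBBBBBBBBBBBBBB
gen 4: ABBBBBBBBBBBBBBBBBBBBBBBBBBBBBBBBBBBBBBBBBBBBBBB
gen 5: ABBBBBBBBBBBBBBBBBBBBBBBBBBBBBBBBBBBBBBBBBBBBBBBBBBBBBBBBBBBBBBBBBBBBBBBBBBBBBBBBBBBBBBBBBBBBBBB

95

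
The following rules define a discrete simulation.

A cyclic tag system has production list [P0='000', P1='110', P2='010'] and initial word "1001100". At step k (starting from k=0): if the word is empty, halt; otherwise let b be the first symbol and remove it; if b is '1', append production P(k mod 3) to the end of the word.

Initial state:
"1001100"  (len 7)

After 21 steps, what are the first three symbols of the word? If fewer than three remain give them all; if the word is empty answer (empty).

011

step 0: "1001100"  (len 7)
step 1: "001100000"  (len 9)
step 2: "01100000"  (len 8)
step 3: "1100000"  (len 7)
step 4: "100000000"  (len 9)
step 5: "00000000110"  (len 11)
step 6: "0000000110"  (len 10)
step 7: "000000110"  (len 9)
step 8: "00000110"  (len 8)
step 9: "0000110"  (len 7)
step 10: "000110"  (len 6)
step 11: "00110"  (len 5)
step 12: "0110"  (len 4)
step 13: "110"  (len 3)
step 14: "10110"  (len 5)
step 15: "0110010"  (len 7)
step 16: "110010"  (len 6)
step 17: "10010110"  (len 8)
step 18: "0010110010"  (len 10)
step 19: "010110010"  (len 9)
step 20: "10110010"  (len 8)
step 21: "0110010010"  (len 10)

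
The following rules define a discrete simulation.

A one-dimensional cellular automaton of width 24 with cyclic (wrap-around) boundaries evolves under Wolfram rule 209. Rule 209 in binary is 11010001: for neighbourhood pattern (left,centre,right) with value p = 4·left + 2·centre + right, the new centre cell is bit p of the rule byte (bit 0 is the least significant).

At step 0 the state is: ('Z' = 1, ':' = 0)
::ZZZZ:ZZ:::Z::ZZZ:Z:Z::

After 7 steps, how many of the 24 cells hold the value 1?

k=0  ::ZZZZ:ZZ:::Z::ZZZ:Z:Z::
k=1  Z::ZZZ::ZZZ::Z::ZZ::::ZZ
k=2  ZZ::ZZZ::ZZZ::Z::ZZZZ::Z
k=3  ZZZ::ZZZ::ZZZ::Z::ZZZZ::
k=4  :ZZZ::ZZZ::ZZZ::Z::ZZZZ:
k=5  ::ZZZ::ZZZ::ZZZ::Z::ZZZZ
k=6  Z::ZZZ::ZZZ::ZZZ::Z::ZZZ
k=7  ZZ::ZZZ::ZZZ::ZZZ::Z::ZZ

14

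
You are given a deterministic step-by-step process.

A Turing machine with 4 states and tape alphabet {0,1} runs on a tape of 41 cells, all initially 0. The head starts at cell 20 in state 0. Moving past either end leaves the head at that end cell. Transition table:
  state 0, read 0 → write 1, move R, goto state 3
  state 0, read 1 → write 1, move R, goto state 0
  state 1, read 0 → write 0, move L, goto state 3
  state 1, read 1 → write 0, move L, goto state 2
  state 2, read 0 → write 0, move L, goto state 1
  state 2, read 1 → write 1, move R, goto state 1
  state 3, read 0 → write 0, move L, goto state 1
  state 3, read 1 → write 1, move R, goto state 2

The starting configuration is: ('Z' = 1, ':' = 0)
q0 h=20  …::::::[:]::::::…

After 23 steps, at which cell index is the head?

0

k=0  q0 h=20  …::::::[:]::::::…
k=1  q3 h=21  …:::::Z[:]::::::…
k=2  q1 h=20  …::::::[Z]::::::…
k=3  q2 h=19  …::::::[:]::::::…
k=4  q1 h=18  …::::::[:]::::::…
k=5  q3 h=17  …::::::[:]::::::…
k=6  q1 h=16  …::::::[:]::::::…
k=7  q3 h=15  …::::::[:]::::::…
k=8  q1 h=14  …::::::[:]::::::…
k=9  q3 h=13  …::::::[:]::::::…
k=10  q1 h=12  …::::::[:]::::::…
k=11  q3 h=11  …::::::[:]::::::…
k=12  q1 h=10  …::::::[:]::::::…
k=13  q3 h= 9  …::::::[:]::::::…
k=14  q1 h= 8  …::::::[:]::::::…
k=15  q3 h= 7  …::::::[:]::::::…
k=16  q1 h= 6  |::::::[:]::::::…
k=17  q3 h= 5  |:::::[:]::::::…
k=18  q1 h= 4  |::::[:]::::::…
k=19  q3 h= 3  |:::[:]::::::…
k=20  q1 h= 2  |::[:]::::::…
k=21  q3 h= 1  |:[:]::::::…
k=22  q1 h= 0  |[:]::::::…
k=23  q3 h= 0  |[:]::::::…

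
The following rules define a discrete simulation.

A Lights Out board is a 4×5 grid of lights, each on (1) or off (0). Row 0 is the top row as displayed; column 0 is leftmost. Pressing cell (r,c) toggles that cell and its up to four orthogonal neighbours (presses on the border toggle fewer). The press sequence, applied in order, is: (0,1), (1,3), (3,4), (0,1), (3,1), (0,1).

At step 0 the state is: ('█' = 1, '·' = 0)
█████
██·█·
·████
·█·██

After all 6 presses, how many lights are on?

7

[0] █████
██·█·
·████
·█·██
[1] ···██
█··█·
·████
·█·██
[2] ····█
█·█·█
·██·█
·█·██
[3] ····█
█·█·█
·██··
·█···
[4] ███·█
███·█
·██··
·█···
[5] ███·█
███·█
··█··
█·█··
[6] ····█
█·█·█
··█··
█·█··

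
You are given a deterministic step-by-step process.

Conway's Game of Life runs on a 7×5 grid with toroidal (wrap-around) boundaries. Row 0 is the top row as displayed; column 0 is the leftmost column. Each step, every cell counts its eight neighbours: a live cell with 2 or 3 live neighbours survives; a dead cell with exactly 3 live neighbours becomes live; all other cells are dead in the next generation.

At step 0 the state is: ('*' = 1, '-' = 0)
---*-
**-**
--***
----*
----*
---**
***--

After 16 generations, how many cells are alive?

0) ---*-
**-**
--***
----*
----*
---**
***--
1) ---*-
**---
-**--
*---*
*---*
-****
***--
2) ----*
**---
--*-*
---**
--*--
-----
*----
3) -*--*
**-**
-**-*
--*-*
---*-
-----
-----
4) -****
-----
-----
***-*
---*-
-----
-----
5) --**-
--**-
**---
*****
*****
-----
--**-
6) -*--*
---**
-----
-----
-----
*----
--**-
7) *---*
*--**
-----
-----
-----
-----
*****
8) -----
*--*-
----*
-----
-----
*****
-***-
9) -*-**
----*
----*
-----
*****
*---*
-----
10) *--**
----*
-----
-**--
-***-
--*--
---*-
11) *--*-
*--**
-----
-*-*-
---*-
-*---
--**-
12) **---
*--*-
*-**-
--*--
-----
---*-
-****
13) -----
*--*-
--**-
-***-
-----
---**
-*-**
14) *-**-
--***
-----
-*-*-
----*
*-***
*-***
15) *----
-**-*
----*
-----
-*---
--*--
-----
16) **---
-*-**
*--*-
-----
-----
-----
-----

7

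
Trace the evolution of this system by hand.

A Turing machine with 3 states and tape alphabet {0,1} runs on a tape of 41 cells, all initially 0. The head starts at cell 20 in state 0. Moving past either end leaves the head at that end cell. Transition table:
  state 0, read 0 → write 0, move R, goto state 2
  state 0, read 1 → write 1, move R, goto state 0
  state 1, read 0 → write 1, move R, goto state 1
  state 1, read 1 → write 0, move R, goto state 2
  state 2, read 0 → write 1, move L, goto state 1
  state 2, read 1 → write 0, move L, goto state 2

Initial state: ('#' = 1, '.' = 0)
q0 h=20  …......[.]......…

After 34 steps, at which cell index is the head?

[0] q0 h=20  …......[.]......…
[1] q2 h=21  …......[.]......…
[2] q1 h=20  …......[.]#.....…
[3] q1 h=21  ….....#[#]......…
[4] q2 h=22  …....#.[.]......…
[5] q1 h=21  ….....#[.]#.....…
[6] q1 h=22  …....##[#]......…
[7] q2 h=23  …...##.[.]......…
[8] q1 h=22  …....##[.]#.....…
[9] q1 h=23  …...###[#]......…
[10] q2 h=24  …..###.[.]......…
[11] q1 h=23  …...###[.]#.....…
[12] q1 h=24  …..####[#]......…
[13] q2 h=25  ….####.[.]......…
[14] q1 h=24  …..####[.]#.....…
[15] q1 h=25  ….#####[#]......…
[16] q2 h=26  …#####.[.]......…
[17] q1 h=25  ….#####[.]#.....…
[18] q1 h=26  …######[#]......…
[19] q2 h=27  …#####.[.]......…
[20] q1 h=26  …######[.]#.....…
[21] q1 h=27  …######[#]......…
[22] q2 h=28  …#####.[.]......…
[23] q1 h=27  …######[.]#.....…
[24] q1 h=28  …######[#]......…
[25] q2 h=29  …#####.[.]......…
[26] q1 h=28  …######[.]#.....…
[27] q1 h=29  …######[#]......…
[28] q2 h=30  …#####.[.]......…
[29] q1 h=29  …######[.]#.....…
[30] q1 h=30  …######[#]......…
[31] q2 h=31  …#####.[.]......…
[32] q1 h=30  …######[.]#.....…
[33] q1 h=31  …######[#]......…
[34] q2 h=32  …#####.[.]......…

32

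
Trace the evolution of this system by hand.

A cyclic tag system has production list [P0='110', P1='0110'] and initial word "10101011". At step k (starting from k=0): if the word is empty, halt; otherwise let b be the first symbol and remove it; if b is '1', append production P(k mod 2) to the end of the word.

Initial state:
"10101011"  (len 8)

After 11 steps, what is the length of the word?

20

[0] "10101011"  (len 8)
[1] "0101011110"  (len 10)
[2] "101011110"  (len 9)
[3] "01011110110"  (len 11)
[4] "1011110110"  (len 10)
[5] "011110110110"  (len 12)
[6] "11110110110"  (len 11)
[7] "1110110110110"  (len 13)
[8] "1101101101100110"  (len 16)
[9] "101101101100110110"  (len 18)
[10] "011011011001101100110"  (len 21)
[11] "11011011001101100110"  (len 20)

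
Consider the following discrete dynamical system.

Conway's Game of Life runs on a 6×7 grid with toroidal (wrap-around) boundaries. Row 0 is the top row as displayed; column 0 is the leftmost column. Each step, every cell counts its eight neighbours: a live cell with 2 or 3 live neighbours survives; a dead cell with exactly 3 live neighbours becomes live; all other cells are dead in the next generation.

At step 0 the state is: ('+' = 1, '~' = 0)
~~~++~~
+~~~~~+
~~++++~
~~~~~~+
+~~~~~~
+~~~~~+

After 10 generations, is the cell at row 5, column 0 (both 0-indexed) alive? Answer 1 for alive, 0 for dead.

0

k=0  ~~~++~~
+~~~~~+
~~++++~
~~~~~~+
+~~~~~~
+~~~~~+
k=1  ~~~~~+~
~~+~~~+
+~~+++~
~~~++++
+~~~~~~
+~~~~~+
k=2  +~~~~+~
~~~+~~+
+~+~~~~
+~~+~~~
+~~~+~~
+~~~~~+
k=3  +~~~~+~
++~~~~+
++++~~+
+~~+~~+
++~~~~~
++~~~+~
k=4  ~~~~~+~
~~~~~+~
~~~+~+~
~~~+~~~
~~+~~~~
~~~~~~~
k=5  ~~~~~~~
~~~~~++
~~~~~~~
~~+++~~
~~~~~~~
~~~~~~~
k=6  ~~~~~~~
~~~~~~~
~~~+++~
~~~+~~~
~~~+~~~
~~~~~~~
k=7  ~~~~~~~
~~~~+~~
~~~++~~
~~++~~~
~~~~~~~
~~~~~~~
k=8  ~~~~~~~
~~~++~~
~~+~+~~
~~+++~~
~~~~~~~
~~~~~~~
k=9  ~~~~~~~
~~~++~~
~~+~~+~
~~+~+~~
~~~+~~~
~~~~~~~
k=10  ~~~~~~~
~~~++~~
~~+~~+~
~~+~+~~
~~~+~~~
~~~~~~~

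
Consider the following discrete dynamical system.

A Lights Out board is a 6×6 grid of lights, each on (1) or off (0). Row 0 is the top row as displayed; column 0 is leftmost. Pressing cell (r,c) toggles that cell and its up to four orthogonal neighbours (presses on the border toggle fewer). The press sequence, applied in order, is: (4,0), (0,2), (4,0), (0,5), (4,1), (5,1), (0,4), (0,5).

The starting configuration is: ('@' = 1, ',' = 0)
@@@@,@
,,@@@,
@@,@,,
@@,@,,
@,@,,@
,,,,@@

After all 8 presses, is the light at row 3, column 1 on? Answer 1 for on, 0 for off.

t=0: @@@@,@
,,@@@,
@@,@,,
@@,@,,
@,@,,@
,,,,@@
t=1: @@@@,@
,,@@@,
@@,@,,
,@,@,,
,@@,,@
@,,,@@
t=2: @,,,,@
,,,@@,
@@,@,,
,@,@,,
,@@,,@
@,,,@@
t=3: @,,,,@
,,,@@,
@@,@,,
@@,@,,
@,@,,@
,,,,@@
t=4: @,,,@,
,,,@@@
@@,@,,
@@,@,,
@,@,,@
,,,,@@
t=5: @,,,@,
,,,@@@
@@,@,,
@,,@,,
,@,,,@
,@,,@@
t=6: @,,,@,
,,,@@@
@@,@,,
@,,@,,
,,,,,@
@,@,@@
t=7: @,,@,@
,,,@,@
@@,@,,
@,,@,,
,,,,,@
@,@,@@
t=8: @,,@@,
,,,@,,
@@,@,,
@,,@,,
,,,,,@
@,@,@@

0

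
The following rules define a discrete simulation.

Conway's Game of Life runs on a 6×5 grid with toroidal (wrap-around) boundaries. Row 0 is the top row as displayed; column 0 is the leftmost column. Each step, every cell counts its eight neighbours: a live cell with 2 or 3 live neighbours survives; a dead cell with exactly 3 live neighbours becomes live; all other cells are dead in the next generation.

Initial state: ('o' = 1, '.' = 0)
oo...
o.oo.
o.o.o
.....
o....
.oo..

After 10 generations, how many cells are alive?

16

0) oo...
o.oo.
o.o.o
.....
o....
.oo..
1) o..oo
..oo.
o.o.o
oo..o
.o...
..o..
2) .o..o
..o..
..o..
..ooo
.oo..
ooooo
3) ....o
.ooo.
.oo..
.....
.....
....o
4) o.o.o
oo.o.
.o.o.
.....
.....
.....
5) o.ooo
...o.
oo..o
.....
.....
.....
6) ..ooo
.....
o...o
o....
.....
...oo
7) ..o.o
o....
o...o
o...o
....o
..o.o
8) oo..o
oo.o.
.o...
...o.
....o
o...o
9) ..oo.
.....
oo..o
.....
o..oo
.o.o.
10) ..oo.
ooooo
o....
.o.o.
o.ooo
oo...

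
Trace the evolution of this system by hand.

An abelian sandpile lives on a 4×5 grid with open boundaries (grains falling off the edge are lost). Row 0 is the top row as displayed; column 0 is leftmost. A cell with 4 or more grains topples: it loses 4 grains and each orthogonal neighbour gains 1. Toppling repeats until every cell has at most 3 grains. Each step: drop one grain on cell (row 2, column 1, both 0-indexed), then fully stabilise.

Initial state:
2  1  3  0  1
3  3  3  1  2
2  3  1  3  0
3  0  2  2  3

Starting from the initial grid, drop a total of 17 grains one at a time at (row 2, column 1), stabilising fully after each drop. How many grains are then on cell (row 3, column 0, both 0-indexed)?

0

[0] 2  1  3  0  1
3  3  3  1  2
2  3  1  3  0
3  0  2  2  3
[1] 3  3  0  1  1
1  2  1  2  2
1  2  3  3  0
0  2  2  2  3
[2] 3  3  0  1  1
1  2  1  2  2
1  3  3  3  0
0  2  2  2  3
[3] 3  3  0  1  1
1  3  2  3  2
2  1  1  0  1
0  3  3  3  3
[4] 3  3  0  1  1
1  3  2  3  2
2  2  1  0  1
0  3  3  3  3
[5] 3  3  0  1  1
1  3  2  3  2
2  3  1  0  1
0  3  3  3  3
[6] 0  1  1  1  1
3  1  3  3  2
3  2  3  1  2
1  1  1  1  0
[7] 0  1  1  1  1
3  1  3  3  2
3  3  3  1  2
1  1  1  1  0
[8] 1  2  2  2  1
1  0  2  0  3
1  3  1  3  2
2  2  2  1  0
[9] 1  2  2  2  1
1  1  2  0  3
2  0  2  3  2
2  3  2  1  0
[10] 1  2  2  2  1
1  1  2  0  3
2  1  2  3  2
2  3  2  1  0
[11] 1  2  2  2  1
1  1  2  0  3
2  2  2  3  2
2  3  2  1  0
[12] 1  2  2  2  1
1  1  2  0  3
2  3  2  3  2
2  3  2  1  0
[13] 1  2  2  2  1
1  2  2  0  3
3  1  3  3  2
3  0  3  1  0
[14] 1  2  2  2  1
1  2  2  0  3
3  2  3  3  2
3  0  3  1  0
[15] 1  2  2  2  1
1  2  2  0  3
3  3  3  3  2
3  0  3  1  0
[16] 1  2  2  2  1
2  3  3  1  3
1  2  2  0  3
0  3  0  3  0
[17] 1  2  2  2  1
2  3  3  1  3
1  3  2  0  3
0  3  0  3  0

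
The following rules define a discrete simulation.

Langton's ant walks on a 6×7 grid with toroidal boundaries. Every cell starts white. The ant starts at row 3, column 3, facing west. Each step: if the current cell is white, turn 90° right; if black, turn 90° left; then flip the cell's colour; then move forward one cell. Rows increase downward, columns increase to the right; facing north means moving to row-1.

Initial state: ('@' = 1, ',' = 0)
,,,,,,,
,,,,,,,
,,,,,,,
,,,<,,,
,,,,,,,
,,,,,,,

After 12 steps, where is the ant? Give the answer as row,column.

5,3

k=0  ,,,,,,,
,,,,,,,
,,,,,,,
,,,<,,,
,,,,,,,
,,,,,,,
k=1  ,,,,,,,
,,,,,,,
,,,^,,,
,,,@,,,
,,,,,,,
,,,,,,,
k=2  ,,,,,,,
,,,,,,,
,,,@>,,
,,,@,,,
,,,,,,,
,,,,,,,
k=3  ,,,,,,,
,,,,,,,
,,,@@,,
,,,@v,,
,,,,,,,
,,,,,,,
k=4  ,,,,,,,
,,,,,,,
,,,@@,,
,,,<@,,
,,,,,,,
,,,,,,,
k=5  ,,,,,,,
,,,,,,,
,,,@@,,
,,,,@,,
,,,v,,,
,,,,,,,
k=6  ,,,,,,,
,,,,,,,
,,,@@,,
,,,,@,,
,,<@,,,
,,,,,,,
k=7  ,,,,,,,
,,,,,,,
,,,@@,,
,,^,@,,
,,@@,,,
,,,,,,,
k=8  ,,,,,,,
,,,,,,,
,,,@@,,
,,@>@,,
,,@@,,,
,,,,,,,
k=9  ,,,,,,,
,,,,,,,
,,,@@,,
,,@@@,,
,,@v,,,
,,,,,,,
k=10  ,,,,,,,
,,,,,,,
,,,@@,,
,,@@@,,
,,@,>,,
,,,,,,,
k=11  ,,,,,,,
,,,,,,,
,,,@@,,
,,@@@,,
,,@,@,,
,,,,v,,
k=12  ,,,,,,,
,,,,,,,
,,,@@,,
,,@@@,,
,,@,@,,
,,,<@,,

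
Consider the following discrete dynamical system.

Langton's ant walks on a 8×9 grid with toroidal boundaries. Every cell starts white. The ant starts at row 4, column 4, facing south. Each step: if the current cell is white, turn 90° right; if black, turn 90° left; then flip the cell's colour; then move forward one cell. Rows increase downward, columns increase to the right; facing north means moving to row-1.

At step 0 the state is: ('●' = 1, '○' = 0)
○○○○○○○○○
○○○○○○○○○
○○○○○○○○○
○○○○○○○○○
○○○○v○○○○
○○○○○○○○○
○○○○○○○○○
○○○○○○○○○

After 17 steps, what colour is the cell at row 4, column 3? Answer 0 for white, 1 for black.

1

step 0: ○○○○○○○○○
○○○○○○○○○
○○○○○○○○○
○○○○○○○○○
○○○○v○○○○
○○○○○○○○○
○○○○○○○○○
○○○○○○○○○
step 1: ○○○○○○○○○
○○○○○○○○○
○○○○○○○○○
○○○○○○○○○
○○○<●○○○○
○○○○○○○○○
○○○○○○○○○
○○○○○○○○○
step 2: ○○○○○○○○○
○○○○○○○○○
○○○○○○○○○
○○○^○○○○○
○○○●●○○○○
○○○○○○○○○
○○○○○○○○○
○○○○○○○○○
step 3: ○○○○○○○○○
○○○○○○○○○
○○○○○○○○○
○○○●>○○○○
○○○●●○○○○
○○○○○○○○○
○○○○○○○○○
○○○○○○○○○
step 4: ○○○○○○○○○
○○○○○○○○○
○○○○○○○○○
○○○●●○○○○
○○○●v○○○○
○○○○○○○○○
○○○○○○○○○
○○○○○○○○○
step 5: ○○○○○○○○○
○○○○○○○○○
○○○○○○○○○
○○○●●○○○○
○○○●○>○○○
○○○○○○○○○
○○○○○○○○○
○○○○○○○○○
step 6: ○○○○○○○○○
○○○○○○○○○
○○○○○○○○○
○○○●●○○○○
○○○●○●○○○
○○○○○v○○○
○○○○○○○○○
○○○○○○○○○
step 7: ○○○○○○○○○
○○○○○○○○○
○○○○○○○○○
○○○●●○○○○
○○○●○●○○○
○○○○<●○○○
○○○○○○○○○
○○○○○○○○○
step 8: ○○○○○○○○○
○○○○○○○○○
○○○○○○○○○
○○○●●○○○○
○○○●^●○○○
○○○○●●○○○
○○○○○○○○○
○○○○○○○○○
step 9: ○○○○○○○○○
○○○○○○○○○
○○○○○○○○○
○○○●●○○○○
○○○●●>○○○
○○○○●●○○○
○○○○○○○○○
○○○○○○○○○
step 10: ○○○○○○○○○
○○○○○○○○○
○○○○○○○○○
○○○●●^○○○
○○○●●○○○○
○○○○●●○○○
○○○○○○○○○
○○○○○○○○○
step 11: ○○○○○○○○○
○○○○○○○○○
○○○○○○○○○
○○○●●●>○○
○○○●●○○○○
○○○○●●○○○
○○○○○○○○○
○○○○○○○○○
step 12: ○○○○○○○○○
○○○○○○○○○
○○○○○○○○○
○○○●●●●○○
○○○●●○v○○
○○○○●●○○○
○○○○○○○○○
○○○○○○○○○
step 13: ○○○○○○○○○
○○○○○○○○○
○○○○○○○○○
○○○●●●●○○
○○○●●<●○○
○○○○●●○○○
○○○○○○○○○
○○○○○○○○○
step 14: ○○○○○○○○○
○○○○○○○○○
○○○○○○○○○
○○○●●^●○○
○○○●●●●○○
○○○○●●○○○
○○○○○○○○○
○○○○○○○○○
step 15: ○○○○○○○○○
○○○○○○○○○
○○○○○○○○○
○○○●<○●○○
○○○●●●●○○
○○○○●●○○○
○○○○○○○○○
○○○○○○○○○
step 16: ○○○○○○○○○
○○○○○○○○○
○○○○○○○○○
○○○●○○●○○
○○○●v●●○○
○○○○●●○○○
○○○○○○○○○
○○○○○○○○○
step 17: ○○○○○○○○○
○○○○○○○○○
○○○○○○○○○
○○○●○○●○○
○○○●○>●○○
○○○○●●○○○
○○○○○○○○○
○○○○○○○○○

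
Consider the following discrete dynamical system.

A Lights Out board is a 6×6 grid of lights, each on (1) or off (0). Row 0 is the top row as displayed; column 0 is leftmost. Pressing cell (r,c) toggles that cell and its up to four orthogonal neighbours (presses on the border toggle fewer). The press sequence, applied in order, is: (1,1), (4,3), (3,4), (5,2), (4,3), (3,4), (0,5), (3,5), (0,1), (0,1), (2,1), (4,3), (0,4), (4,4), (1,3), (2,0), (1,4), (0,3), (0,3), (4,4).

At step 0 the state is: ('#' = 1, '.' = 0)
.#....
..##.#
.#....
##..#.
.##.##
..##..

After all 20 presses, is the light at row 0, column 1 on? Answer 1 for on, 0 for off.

0) .#....
..##.#
.#....
##..#.
.##.##
..##..
1) ......
##.#.#
......
##..#.
.##.##
..##..
2) ......
##.#.#
......
##.##.
.#.#.#
..#...
3) ......
##.#.#
....#.
##...#
.#.###
..#...
4) ......
##.#.#
....#.
##...#
.#####
.#.#..
5) ......
##.#.#
....#.
##.#.#
.#...#
.#....
6) ......
##.#.#
......
##..#.
.#..##
.#....
7) ....##
##.#..
......
##..#.
.#..##
.#....
8) ....##
##.#..
.....#
##...#
.#..#.
.#....
9) ###.##
#..#..
.....#
##...#
.#..#.
.#....
10) ....##
##.#..
.....#
##...#
.#..#.
.#....
11) ....##
#..#..
###..#
#....#
.#..#.
.#....
12) ....##
#..#..
###..#
#..#.#
.###..
.#.#..
13) ...#..
#..##.
###..#
#..#.#
.###..
.#.#..
14) ...#..
#..##.
###..#
#..###
.##.##
.#.##.
15) ......
#.#...
####.#
#..###
.##.##
.#.##.
16) ......
..#...
..##.#
...###
.##.##
.#.##.
17) ....#.
..####
..####
...###
.##.##
.#.##.
18) ..##..
..#.##
..####
...###
.##.##
.#.##.
19) ....#.
..####
..####
...###
.##.##
.#.##.
20) ....#.
..####
..####
...#.#
.###..
.#.#..

0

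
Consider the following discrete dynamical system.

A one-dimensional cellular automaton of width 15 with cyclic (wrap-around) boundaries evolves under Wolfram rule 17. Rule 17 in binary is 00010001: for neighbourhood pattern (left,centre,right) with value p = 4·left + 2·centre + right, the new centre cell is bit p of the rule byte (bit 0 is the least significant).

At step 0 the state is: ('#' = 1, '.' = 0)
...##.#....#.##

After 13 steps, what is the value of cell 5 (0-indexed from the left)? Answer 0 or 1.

[0] ...##.#....#.##
[1] ##.....###.....
[2] ..####....####.
[3] #.....###.....#
[4] .####....####..
[5] .....###.....##
[6] ####....####...
[7] ....###.....##.
[8] ###....####...#
[9] ...###.....##..
[10] ##....####...##
[11] ..###.....##...
[12] #....####...###
[13] .###.....##....

0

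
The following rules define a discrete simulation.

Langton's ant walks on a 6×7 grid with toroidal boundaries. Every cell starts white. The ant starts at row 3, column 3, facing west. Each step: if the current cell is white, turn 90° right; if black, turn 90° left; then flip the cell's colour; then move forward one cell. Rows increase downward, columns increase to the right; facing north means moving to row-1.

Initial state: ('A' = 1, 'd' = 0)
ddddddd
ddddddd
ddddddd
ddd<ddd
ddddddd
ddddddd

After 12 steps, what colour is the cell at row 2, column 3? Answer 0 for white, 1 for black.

t=0: ddddddd
ddddddd
ddddddd
ddd<ddd
ddddddd
ddddddd
t=1: ddddddd
ddddddd
ddd^ddd
dddAddd
ddddddd
ddddddd
t=2: ddddddd
ddddddd
dddA>dd
dddAddd
ddddddd
ddddddd
t=3: ddddddd
ddddddd
dddAAdd
dddAvdd
ddddddd
ddddddd
t=4: ddddddd
ddddddd
dddAAdd
ddd<Add
ddddddd
ddddddd
t=5: ddddddd
ddddddd
dddAAdd
ddddAdd
dddvddd
ddddddd
t=6: ddddddd
ddddddd
dddAAdd
ddddAdd
dd<Addd
ddddddd
t=7: ddddddd
ddddddd
dddAAdd
dd^dAdd
ddAAddd
ddddddd
t=8: ddddddd
ddddddd
dddAAdd
ddA>Add
ddAAddd
ddddddd
t=9: ddddddd
ddddddd
dddAAdd
ddAAAdd
ddAvddd
ddddddd
t=10: ddddddd
ddddddd
dddAAdd
ddAAAdd
ddAd>dd
ddddddd
t=11: ddddddd
ddddddd
dddAAdd
ddAAAdd
ddAdAdd
ddddvdd
t=12: ddddddd
ddddddd
dddAAdd
ddAAAdd
ddAdAdd
ddd<Add

1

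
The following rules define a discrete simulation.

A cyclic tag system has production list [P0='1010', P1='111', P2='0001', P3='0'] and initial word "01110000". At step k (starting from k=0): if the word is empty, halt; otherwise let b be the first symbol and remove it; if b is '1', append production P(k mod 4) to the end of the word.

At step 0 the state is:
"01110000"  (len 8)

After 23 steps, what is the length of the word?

gen 0: "01110000"  (len 8)
gen 1: "1110000"  (len 7)
gen 2: "110000111"  (len 9)
gen 3: "100001110001"  (len 12)
gen 4: "000011100010"  (len 12)
gen 5: "00011100010"  (len 11)
gen 6: "0011100010"  (len 10)
gen 7: "011100010"  (len 9)
gen 8: "11100010"  (len 8)
gen 9: "11000101010"  (len 11)
gen 10: "1000101010111"  (len 13)
gen 11: "0001010101110001"  (len 16)
gen 12: "001010101110001"  (len 15)
gen 13: "01010101110001"  (len 14)
gen 14: "1010101110001"  (len 13)
gen 15: "0101011100010001"  (len 16)
gen 16: "101011100010001"  (len 15)
gen 17: "010111000100011010"  (len 18)
gen 18: "10111000100011010"  (len 17)
gen 19: "01110001000110100001"  (len 20)
gen 20: "1110001000110100001"  (len 19)
gen 21: "1100010001101000011010"  (len 22)
gen 22: "100010001101000011010111"  (len 24)
gen 23: "000100011010000110101110001"  (len 27)

27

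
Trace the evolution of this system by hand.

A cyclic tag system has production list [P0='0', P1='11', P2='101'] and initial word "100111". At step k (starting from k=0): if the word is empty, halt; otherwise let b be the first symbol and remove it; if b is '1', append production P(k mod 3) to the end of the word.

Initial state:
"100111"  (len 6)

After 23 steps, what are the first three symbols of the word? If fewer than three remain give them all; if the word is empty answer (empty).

0) "100111"  (len 6)
1) "001110"  (len 6)
2) "01110"  (len 5)
3) "1110"  (len 4)
4) "1100"  (len 4)
5) "10011"  (len 5)
6) "0011101"  (len 7)
7) "011101"  (len 6)
8) "11101"  (len 5)
9) "1101101"  (len 7)
10) "1011010"  (len 7)
11) "01101011"  (len 8)
12) "1101011"  (len 7)
13) "1010110"  (len 7)
14) "01011011"  (len 8)
15) "1011011"  (len 7)
16) "0110110"  (len 7)
17) "110110"  (len 6)
18) "10110101"  (len 8)
19) "01101010"  (len 8)
20) "1101010"  (len 7)
21) "101010101"  (len 9)
22) "010101010"  (len 9)
23) "10101010"  (len 8)

101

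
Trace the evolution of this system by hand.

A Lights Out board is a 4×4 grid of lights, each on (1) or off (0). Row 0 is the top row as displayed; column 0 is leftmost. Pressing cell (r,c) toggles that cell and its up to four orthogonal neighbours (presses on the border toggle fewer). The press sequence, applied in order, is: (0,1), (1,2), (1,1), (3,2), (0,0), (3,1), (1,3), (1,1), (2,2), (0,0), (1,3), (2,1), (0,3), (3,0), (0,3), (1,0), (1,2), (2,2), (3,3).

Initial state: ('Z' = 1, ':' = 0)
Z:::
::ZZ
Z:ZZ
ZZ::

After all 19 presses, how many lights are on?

step 0: Z:::
::ZZ
Z:ZZ
ZZ::
step 1: :ZZ:
:ZZZ
Z:ZZ
ZZ::
step 2: :Z::
::::
Z::Z
ZZ::
step 3: ::::
ZZZ:
ZZ:Z
ZZ::
step 4: ::::
ZZZ:
ZZZZ
Z:ZZ
step 5: ZZ::
:ZZ:
ZZZZ
Z:ZZ
step 6: ZZ::
:ZZ:
Z:ZZ
:Z:Z
step 7: ZZ:Z
:Z:Z
Z:Z:
:Z:Z
step 8: Z::Z
Z:ZZ
ZZZ:
:Z:Z
step 9: Z::Z
Z::Z
Z::Z
:ZZZ
step 10: :Z:Z
:::Z
Z::Z
:ZZZ
step 11: :Z::
::Z:
Z:::
:ZZZ
step 12: :Z::
:ZZ:
:ZZ:
::ZZ
step 13: :ZZZ
:ZZZ
:ZZ:
::ZZ
step 14: :ZZZ
:ZZZ
ZZZ:
ZZZZ
step 15: :Z::
:ZZ:
ZZZ:
ZZZZ
step 16: ZZ::
Z:Z:
:ZZ:
ZZZZ
step 17: ZZZ:
ZZ:Z
:Z::
ZZZZ
step 18: ZZZ:
ZZZZ
::ZZ
ZZ:Z
step 19: ZZZ:
ZZZZ
::Z:
ZZZ:

11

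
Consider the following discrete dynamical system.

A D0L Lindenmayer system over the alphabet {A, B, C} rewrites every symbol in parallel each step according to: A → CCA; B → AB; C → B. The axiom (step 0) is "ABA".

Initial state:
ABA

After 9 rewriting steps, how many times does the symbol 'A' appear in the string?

615

k=0  ABA
k=1  CCAABCCA
k=2  BBCCACCAABBBCCA
k=3  ABABBBCCABBCCACCAABABABBBCCA
k=4  CCAABCCAABABABBBCCAABABBBCCABBCCACCAABCCAABCCAABABABBBCCA
k=5  BBCCACCAABBBCCACCAABCCAABCCAABABABBBCCACCAABCCAABABABBBCCAABABBBCCABBCCACCAABBBCCACCAABBBCCACCAABCCAABCCAABABABBBCCA
k=6  ABABBBCCABBCCACCAABABABBBCCABBCCACCAABBBCCACCAABBBCCACCAAB…ABABBBCCABBCCACCAABBBCCACCAABBBCCACCAABCCAABCCAABABABBBCCA  (len 231)
k=7  CCAABCCAABABABBBCCAABABBBCCABBCCACCAABCCAABCCAABABABBBCCAA…ABABBBCCABBCCACCAABBBCCACCAABBBCCACCAABCCAABCCAABABABBBCCA  (len 460)
k=8  BBCCACCAABBBCCACCAABCCAABCCAABABABBBCCACCAABCCAABABABBBCCA…ABABBBCCABBCCACCAABBBCCACCAABBBCCACCAABCCAABCCAABABABBBCCA  (len 921)
k=9  ABABBBCCABBCCACCAABABABBBCCABBCCACCAABBBCCACCAABBBCCACCAAB…ABABBBCCABBCCACCAABBBCCACCAABBBCCACCAABCCAABCCAABABABBBCCA  (len 1844)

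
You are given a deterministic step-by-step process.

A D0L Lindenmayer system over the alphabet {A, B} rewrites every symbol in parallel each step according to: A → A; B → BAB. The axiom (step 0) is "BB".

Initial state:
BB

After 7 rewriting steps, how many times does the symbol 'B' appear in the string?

256

[0] BB
[1] BABBAB
[2] BABABABBABABAB
[3] BABABABABABABABBABABABABABABAB
[4] BABABABABABABABABABABABABABABABBABABABABABABABABABABABABABABAB
[5] BABABABABABABABABABABABABABABABABABABABABABABABABABABABABA…ABABABABABABABABABABABABABABABABABABABABABABABABABABABABAB  (len 126)
[6] BABABABABABABABABABABABABABABABABABABABABABABABABABABABABA…ABABABABABABABABABABABABABABABABABABABABABABABABABABABABAB  (len 254)
[7] BABABABABABABABABABABABABABABABABABABABABABABABABABABABABA…ABABABABABABABABABABABABABABABABABABABABABABABABABABABABAB  (len 510)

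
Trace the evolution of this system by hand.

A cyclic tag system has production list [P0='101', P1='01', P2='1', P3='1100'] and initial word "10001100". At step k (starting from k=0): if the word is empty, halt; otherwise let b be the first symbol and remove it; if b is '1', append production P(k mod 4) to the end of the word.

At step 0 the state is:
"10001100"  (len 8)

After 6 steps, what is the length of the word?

10

t=0: "10001100"  (len 8)
t=1: "0001100101"  (len 10)
t=2: "001100101"  (len 9)
t=3: "01100101"  (len 8)
t=4: "1100101"  (len 7)
t=5: "100101101"  (len 9)
t=6: "0010110101"  (len 10)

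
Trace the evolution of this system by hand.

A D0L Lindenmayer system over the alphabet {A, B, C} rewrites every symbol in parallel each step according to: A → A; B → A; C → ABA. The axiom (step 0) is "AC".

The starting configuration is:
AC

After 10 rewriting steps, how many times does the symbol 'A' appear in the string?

4

t=0: AC
t=1: AABA
t=2: AAAA
t=3: AAAA
t=4: AAAA
t=5: AAAA
t=6: AAAA
t=7: AAAA
t=8: AAAA
t=9: AAAA
t=10: AAAA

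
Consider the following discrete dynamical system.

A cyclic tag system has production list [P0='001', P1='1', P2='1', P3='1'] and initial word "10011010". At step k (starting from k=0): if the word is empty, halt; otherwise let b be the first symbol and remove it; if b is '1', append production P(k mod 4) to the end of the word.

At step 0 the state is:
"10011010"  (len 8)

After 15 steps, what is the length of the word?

4

t=0: "10011010"  (len 8)
t=1: "0011010001"  (len 10)
t=2: "011010001"  (len 9)
t=3: "11010001"  (len 8)
t=4: "10100011"  (len 8)
t=5: "0100011001"  (len 10)
t=6: "100011001"  (len 9)
t=7: "000110011"  (len 9)
t=8: "00110011"  (len 8)
t=9: "0110011"  (len 7)
t=10: "110011"  (len 6)
t=11: "100111"  (len 6)
t=12: "001111"  (len 6)
t=13: "01111"  (len 5)
t=14: "1111"  (len 4)
t=15: "1111"  (len 4)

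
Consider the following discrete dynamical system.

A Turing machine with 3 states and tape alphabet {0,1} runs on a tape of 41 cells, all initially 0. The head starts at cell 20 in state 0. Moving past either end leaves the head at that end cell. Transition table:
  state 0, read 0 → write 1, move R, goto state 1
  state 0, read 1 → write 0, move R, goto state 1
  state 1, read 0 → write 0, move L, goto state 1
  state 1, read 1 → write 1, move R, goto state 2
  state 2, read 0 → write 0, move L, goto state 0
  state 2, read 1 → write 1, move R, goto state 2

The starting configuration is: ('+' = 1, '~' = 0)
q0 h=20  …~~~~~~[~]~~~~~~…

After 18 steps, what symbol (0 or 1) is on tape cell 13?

0) q0 h=20  …~~~~~~[~]~~~~~~…
1) q1 h=21  …~~~~~+[~]~~~~~~…
2) q1 h=20  …~~~~~~[+]~~~~~~…
3) q2 h=21  …~~~~~+[~]~~~~~~…
4) q0 h=20  …~~~~~~[+]~~~~~~…
5) q1 h=21  …~~~~~~[~]~~~~~~…
6) q1 h=20  …~~~~~~[~]~~~~~~…
7) q1 h=19  …~~~~~~[~]~~~~~~…
8) q1 h=18  …~~~~~~[~]~~~~~~…
9) q1 h=17  …~~~~~~[~]~~~~~~…
10) q1 h=16  …~~~~~~[~]~~~~~~…
11) q1 h=15  …~~~~~~[~]~~~~~~…
12) q1 h=14  …~~~~~~[~]~~~~~~…
13) q1 h=13  …~~~~~~[~]~~~~~~…
14) q1 h=12  …~~~~~~[~]~~~~~~…
15) q1 h=11  …~~~~~~[~]~~~~~~…
16) q1 h=10  …~~~~~~[~]~~~~~~…
17) q1 h= 9  …~~~~~~[~]~~~~~~…
18) q1 h= 8  …~~~~~~[~]~~~~~~…

0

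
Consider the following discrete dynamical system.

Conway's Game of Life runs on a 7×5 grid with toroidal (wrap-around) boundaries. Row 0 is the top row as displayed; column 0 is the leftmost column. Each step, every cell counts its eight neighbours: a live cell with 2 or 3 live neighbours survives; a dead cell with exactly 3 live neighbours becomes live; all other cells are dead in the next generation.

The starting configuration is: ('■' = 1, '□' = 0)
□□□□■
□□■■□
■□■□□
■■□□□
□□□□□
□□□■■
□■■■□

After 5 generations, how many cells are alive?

0) □□□□■
□□■■□
■□■□□
■■□□□
□□□□□
□□□■■
□■■■□
1) □■□□■
□■■■■
■□■■■
■■□□□
■□□□■
□□□■■
■□■□□
2) □□□□■
□□□□□
□□□□□
□□■□□
□■□■□
□■□■□
■■■□□
3) ■■□□□
□□□□□
□□□□□
□□■□□
□■□■□
□□□■■
■■■■■
4) □□□■□
□□□□□
□□□□□
□□■□□
□□□■■
□□□□□
□□□□□
5) □□□□□
□□□□□
□□□□□
□□□■□
□□□■□
□□□□□
□□□□□

2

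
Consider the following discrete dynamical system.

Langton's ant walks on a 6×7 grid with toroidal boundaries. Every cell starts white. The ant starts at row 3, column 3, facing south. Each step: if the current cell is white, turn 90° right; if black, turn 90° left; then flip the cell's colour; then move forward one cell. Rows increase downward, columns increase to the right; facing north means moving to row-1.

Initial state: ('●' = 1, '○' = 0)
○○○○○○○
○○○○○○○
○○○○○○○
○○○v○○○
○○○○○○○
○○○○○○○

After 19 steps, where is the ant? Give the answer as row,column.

2,5

[0] ○○○○○○○
○○○○○○○
○○○○○○○
○○○v○○○
○○○○○○○
○○○○○○○
[1] ○○○○○○○
○○○○○○○
○○○○○○○
○○<●○○○
○○○○○○○
○○○○○○○
[2] ○○○○○○○
○○○○○○○
○○^○○○○
○○●●○○○
○○○○○○○
○○○○○○○
[3] ○○○○○○○
○○○○○○○
○○●>○○○
○○●●○○○
○○○○○○○
○○○○○○○
[4] ○○○○○○○
○○○○○○○
○○●●○○○
○○●v○○○
○○○○○○○
○○○○○○○
[5] ○○○○○○○
○○○○○○○
○○●●○○○
○○●○>○○
○○○○○○○
○○○○○○○
[6] ○○○○○○○
○○○○○○○
○○●●○○○
○○●○●○○
○○○○v○○
○○○○○○○
[7] ○○○○○○○
○○○○○○○
○○●●○○○
○○●○●○○
○○○<●○○
○○○○○○○
[8] ○○○○○○○
○○○○○○○
○○●●○○○
○○●^●○○
○○○●●○○
○○○○○○○
[9] ○○○○○○○
○○○○○○○
○○●●○○○
○○●●>○○
○○○●●○○
○○○○○○○
[10] ○○○○○○○
○○○○○○○
○○●●^○○
○○●●○○○
○○○●●○○
○○○○○○○
[11] ○○○○○○○
○○○○○○○
○○●●●>○
○○●●○○○
○○○●●○○
○○○○○○○
[12] ○○○○○○○
○○○○○○○
○○●●●●○
○○●●○v○
○○○●●○○
○○○○○○○
[13] ○○○○○○○
○○○○○○○
○○●●●●○
○○●●<●○
○○○●●○○
○○○○○○○
[14] ○○○○○○○
○○○○○○○
○○●●^●○
○○●●●●○
○○○●●○○
○○○○○○○
[15] ○○○○○○○
○○○○○○○
○○●<○●○
○○●●●●○
○○○●●○○
○○○○○○○
[16] ○○○○○○○
○○○○○○○
○○●○○●○
○○●v●●○
○○○●●○○
○○○○○○○
[17] ○○○○○○○
○○○○○○○
○○●○○●○
○○●○>●○
○○○●●○○
○○○○○○○
[18] ○○○○○○○
○○○○○○○
○○●○^●○
○○●○○●○
○○○●●○○
○○○○○○○
[19] ○○○○○○○
○○○○○○○
○○●○●>○
○○●○○●○
○○○●●○○
○○○○○○○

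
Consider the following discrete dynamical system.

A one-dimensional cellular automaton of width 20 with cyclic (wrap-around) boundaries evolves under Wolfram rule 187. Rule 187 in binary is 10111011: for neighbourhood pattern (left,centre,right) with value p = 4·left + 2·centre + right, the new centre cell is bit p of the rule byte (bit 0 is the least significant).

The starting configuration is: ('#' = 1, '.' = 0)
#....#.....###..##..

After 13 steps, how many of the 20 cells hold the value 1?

16

gen 0: #....#.....###..##..
gen 1: .####.#######.###.##
gen 2: ####.#######.###.##.
gen 3: ###.#######.###.##.#
gen 4: ##.#######.###.##.##
gen 5: #.#######.###.##.###
gen 6: .#######.###.##.####
gen 7: #######.###.##.####.
gen 8: ######.###.##.####.#
gen 9: #####.###.##.####.##
gen 10: ####.###.##.####.###
gen 11: ###.###.##.####.####
gen 12: ##.###.##.####.#####
gen 13: #.###.##.####.######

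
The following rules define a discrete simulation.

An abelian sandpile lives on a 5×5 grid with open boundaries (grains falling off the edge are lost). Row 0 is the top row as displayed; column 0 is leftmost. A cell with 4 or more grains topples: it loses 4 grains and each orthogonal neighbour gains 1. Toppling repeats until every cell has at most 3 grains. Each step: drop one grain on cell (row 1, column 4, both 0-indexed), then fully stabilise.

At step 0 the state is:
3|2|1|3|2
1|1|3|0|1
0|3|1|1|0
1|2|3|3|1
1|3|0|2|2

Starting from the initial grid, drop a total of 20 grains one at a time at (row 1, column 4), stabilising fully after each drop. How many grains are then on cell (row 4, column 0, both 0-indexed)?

k=0  3|2|1|3|2
1|1|3|0|1
0|3|1|1|0
1|2|3|3|1
1|3|0|2|2
k=1  3|2|1|3|2
1|1|3|0|2
0|3|1|1|0
1|2|3|3|1
1|3|0|2|2
k=2  3|2|1|3|2
1|1|3|0|3
0|3|1|1|0
1|2|3|3|1
1|3|0|2|2
k=3  3|2|1|3|3
1|1|3|1|0
0|3|1|1|1
1|2|3|3|1
1|3|0|2|2
k=4  3|2|1|3|3
1|1|3|1|1
0|3|1|1|1
1|2|3|3|1
1|3|0|2|2
k=5  3|2|1|3|3
1|1|3|1|2
0|3|1|1|1
1|2|3|3|1
1|3|0|2|2
k=6  3|2|1|3|3
1|1|3|1|3
0|3|1|1|1
1|2|3|3|1
1|3|0|2|2
k=7  3|2|2|0|1
1|1|3|3|1
0|3|1|1|2
1|2|3|3|1
1|3|0|2|2
k=8  3|2|2|0|1
1|1|3|3|2
0|3|1|1|2
1|2|3|3|1
1|3|0|2|2
k=9  3|2|2|0|1
1|1|3|3|3
0|3|1|1|2
1|2|3|3|1
1|3|0|2|2
k=10  3|2|3|1|2
1|2|0|1|1
0|3|2|2|3
1|2|3|3|1
1|3|0|2|2
k=11  3|2|3|1|2
1|2|0|1|2
0|3|2|2|3
1|2|3|3|1
1|3|0|2|2
k=12  3|2|3|1|2
1|2|0|1|3
0|3|2|2|3
1|2|3|3|1
1|3|0|2|2
k=13  3|2|3|1|3
1|2|0|2|1
0|3|2|3|0
1|2|3|3|2
1|3|0|2|2
k=14  3|2|3|1|3
1|2|0|2|2
0|3|2|3|0
1|2|3|3|2
1|3|0|2|2
k=15  3|2|3|1|3
1|2|0|2|3
0|3|2|3|0
1|2|3|3|2
1|3|0|2|2
k=16  3|2|3|2|0
1|2|0|3|1
0|3|2|3|1
1|2|3|3|2
1|3|0|2|2
k=17  3|2|3|2|0
1|2|0|3|2
0|3|2|3|1
1|2|3|3|2
1|3|0|2|2
k=18  3|2|3|2|0
1|2|0|3|3
0|3|2|3|1
1|2|3|3|2
1|3|0|2|2
k=19  3|2|3|3|1
1|3|2|1|1
1|1|1|2|3
2|1|2|1|3
2|0|2|3|2
k=20  3|2|3|3|1
1|3|2|1|2
1|1|1|2|3
2|1|2|1|3
2|0|2|3|2

2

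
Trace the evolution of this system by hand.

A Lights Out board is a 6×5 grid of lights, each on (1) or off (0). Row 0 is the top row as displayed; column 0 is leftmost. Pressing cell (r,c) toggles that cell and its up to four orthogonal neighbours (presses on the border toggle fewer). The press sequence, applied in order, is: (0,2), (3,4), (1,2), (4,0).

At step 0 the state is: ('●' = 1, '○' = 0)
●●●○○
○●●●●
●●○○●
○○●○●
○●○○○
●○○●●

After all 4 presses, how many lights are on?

k=0  ●●●○○
○●●●●
●●○○●
○○●○●
○●○○○
●○○●●
k=1  ●○○●○
○●○●●
●●○○●
○○●○●
○●○○○
●○○●●
k=2  ●○○●○
○●○●●
●●○○○
○○●●○
○●○○●
●○○●●
k=3  ●○●●○
○○●○●
●●●○○
○○●●○
○●○○●
●○○●●
k=4  ●○●●○
○○●○●
●●●○○
●○●●○
●○○○●
○○○●●

15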